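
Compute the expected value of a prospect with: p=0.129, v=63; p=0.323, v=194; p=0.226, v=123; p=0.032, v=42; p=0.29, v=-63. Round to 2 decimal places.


EU = sum(p_i * v_i)
0.129 * 63 = 8.127
0.323 * 194 = 62.662
0.226 * 123 = 27.798
0.032 * 42 = 1.344
0.29 * -63 = -18.27
EU = 8.127 + 62.662 + 27.798 + 1.344 + -18.27
= 81.66


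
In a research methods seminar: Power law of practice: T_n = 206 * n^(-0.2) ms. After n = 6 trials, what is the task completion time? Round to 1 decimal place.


T_n = 206 * 6^(-0.2)
6^(-0.2) = 0.698827
T_n = 206 * 0.698827
= 144.0 ms


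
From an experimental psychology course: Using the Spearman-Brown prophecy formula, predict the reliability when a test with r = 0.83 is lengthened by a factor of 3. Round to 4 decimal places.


r_new = n*r / (1 + (n-1)*r)
Numerator = 3 * 0.83 = 2.49
Denominator = 1 + 2 * 0.83 = 2.66
r_new = 2.49 / 2.66
= 0.9361


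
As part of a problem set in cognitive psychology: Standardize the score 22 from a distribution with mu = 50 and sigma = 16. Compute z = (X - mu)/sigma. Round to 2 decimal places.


z = (X - mu) / sigma
= (22 - 50) / 16
= -28 / 16
= -1.75


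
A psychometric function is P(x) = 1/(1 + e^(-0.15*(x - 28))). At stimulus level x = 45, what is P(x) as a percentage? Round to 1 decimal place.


P(x) = 1/(1 + e^(-0.15*(45 - 28)))
Exponent = -0.15 * 17 = -2.55
e^(-2.55) = 0.078082
P = 1/(1 + 0.078082) = 0.927573
Percentage = 92.8


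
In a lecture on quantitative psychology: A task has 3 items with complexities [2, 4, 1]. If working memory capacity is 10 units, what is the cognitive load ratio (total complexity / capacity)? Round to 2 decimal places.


Total complexity = 2 + 4 + 1 = 7
Load = total / capacity = 7 / 10
= 0.70


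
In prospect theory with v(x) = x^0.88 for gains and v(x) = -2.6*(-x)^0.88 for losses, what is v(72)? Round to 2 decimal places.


Since x = 72 >= 0, use v(x) = x^0.88
72^0.88 = 43.0976
v(72) = 43.10


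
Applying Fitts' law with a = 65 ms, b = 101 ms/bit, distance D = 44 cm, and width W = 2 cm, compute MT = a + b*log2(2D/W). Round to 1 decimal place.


MT = 65 + 101 * log2(2*44/2)
2D/W = 44.0
log2(44.0) = 5.4594
MT = 65 + 101 * 5.4594
= 616.4 ms


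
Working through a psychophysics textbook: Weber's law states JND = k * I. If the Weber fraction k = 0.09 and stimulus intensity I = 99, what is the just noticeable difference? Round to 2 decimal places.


JND = k * I
JND = 0.09 * 99
= 8.91


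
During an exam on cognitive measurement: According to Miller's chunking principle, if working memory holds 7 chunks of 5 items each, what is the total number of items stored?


Total items = chunks * items_per_chunk
= 7 * 5
= 35


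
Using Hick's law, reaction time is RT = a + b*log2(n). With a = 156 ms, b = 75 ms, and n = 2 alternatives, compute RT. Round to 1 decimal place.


RT = 156 + 75 * log2(2)
log2(2) = 1.0
RT = 156 + 75 * 1.0
= 156 + 75.0
= 231.0 ms


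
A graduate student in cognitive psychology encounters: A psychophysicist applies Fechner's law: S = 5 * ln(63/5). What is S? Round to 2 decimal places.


S = 5 * ln(63/5)
I/I0 = 12.6
ln(12.6) = 2.5337
S = 5 * 2.5337
= 12.67


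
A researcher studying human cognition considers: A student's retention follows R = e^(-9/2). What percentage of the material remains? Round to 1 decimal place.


R = e^(-t/S)
-t/S = -9/2 = -4.5
R = e^(-4.5) = 0.011109
Percentage = 0.011109 * 100
= 1.1


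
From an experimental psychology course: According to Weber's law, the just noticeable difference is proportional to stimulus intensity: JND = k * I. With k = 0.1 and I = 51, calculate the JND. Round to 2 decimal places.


JND = k * I
JND = 0.1 * 51
= 5.10


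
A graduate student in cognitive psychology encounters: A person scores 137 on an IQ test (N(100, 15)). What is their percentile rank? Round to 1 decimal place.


z = (IQ - mean) / SD
z = (137 - 100) / 15 = 2.4667
Percentile = Phi(2.4667) * 100
Phi(2.4667) = 0.993182
= 99.3


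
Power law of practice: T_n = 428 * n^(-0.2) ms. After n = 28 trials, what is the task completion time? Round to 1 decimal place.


T_n = 428 * 28^(-0.2)
28^(-0.2) = 0.513533
T_n = 428 * 0.513533
= 219.8 ms


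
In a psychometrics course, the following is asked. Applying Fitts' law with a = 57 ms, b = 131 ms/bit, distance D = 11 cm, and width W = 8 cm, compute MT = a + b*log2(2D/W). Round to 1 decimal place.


MT = 57 + 131 * log2(2*11/8)
2D/W = 2.75
log2(2.75) = 1.4594
MT = 57 + 131 * 1.4594
= 248.2 ms


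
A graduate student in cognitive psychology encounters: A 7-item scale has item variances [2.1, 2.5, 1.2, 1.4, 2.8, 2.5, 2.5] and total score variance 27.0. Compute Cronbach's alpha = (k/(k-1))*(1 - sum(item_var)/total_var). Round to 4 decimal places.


alpha = (k/(k-1)) * (1 - sum(s_i^2)/s_total^2)
sum(item variances) = 15.0
k/(k-1) = 7/6 = 1.166667
1 - 15.0/27.0 = 1 - 0.555556 = 0.444444
alpha = 1.166667 * 0.444444
= 0.5185


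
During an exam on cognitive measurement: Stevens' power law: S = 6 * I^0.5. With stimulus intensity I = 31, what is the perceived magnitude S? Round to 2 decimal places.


S = 6 * 31^0.5
31^0.5 = 5.5678
S = 6 * 5.5678
= 33.41


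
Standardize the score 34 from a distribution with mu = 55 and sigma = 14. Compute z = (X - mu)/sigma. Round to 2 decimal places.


z = (X - mu) / sigma
= (34 - 55) / 14
= -21 / 14
= -1.50


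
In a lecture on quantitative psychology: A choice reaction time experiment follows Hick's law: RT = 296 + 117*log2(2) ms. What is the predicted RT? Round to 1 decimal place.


RT = 296 + 117 * log2(2)
log2(2) = 1.0
RT = 296 + 117 * 1.0
= 296 + 117.0
= 413.0 ms


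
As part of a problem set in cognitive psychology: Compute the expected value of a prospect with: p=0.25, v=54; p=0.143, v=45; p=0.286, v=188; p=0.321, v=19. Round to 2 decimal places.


EU = sum(p_i * v_i)
0.25 * 54 = 13.5
0.143 * 45 = 6.435
0.286 * 188 = 53.768
0.321 * 19 = 6.099
EU = 13.5 + 6.435 + 53.768 + 6.099
= 79.80


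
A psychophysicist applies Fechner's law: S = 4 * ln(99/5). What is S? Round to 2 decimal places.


S = 4 * ln(99/5)
I/I0 = 19.8
ln(19.8) = 2.9857
S = 4 * 2.9857
= 11.94


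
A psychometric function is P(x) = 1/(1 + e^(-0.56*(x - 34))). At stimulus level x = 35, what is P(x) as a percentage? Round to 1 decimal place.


P(x) = 1/(1 + e^(-0.56*(35 - 34)))
Exponent = -0.56 * 1 = -0.56
e^(-0.56) = 0.571209
P = 1/(1 + 0.571209) = 0.636453
Percentage = 63.6


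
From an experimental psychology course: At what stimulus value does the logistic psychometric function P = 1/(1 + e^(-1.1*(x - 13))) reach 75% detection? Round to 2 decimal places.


At P = 0.75: 0.75 = 1/(1 + e^(-k*(x-x0)))
Solving: e^(-k*(x-x0)) = 1/3
x = x0 + ln(3)/k
ln(3) = 1.0986
x = 13 + 1.0986/1.1
= 13 + 0.9987
= 14.00


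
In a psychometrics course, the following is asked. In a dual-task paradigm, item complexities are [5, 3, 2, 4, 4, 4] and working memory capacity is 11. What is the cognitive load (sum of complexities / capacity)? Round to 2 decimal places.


Total complexity = 5 + 3 + 2 + 4 + 4 + 4 = 22
Load = total / capacity = 22 / 11
= 2.00


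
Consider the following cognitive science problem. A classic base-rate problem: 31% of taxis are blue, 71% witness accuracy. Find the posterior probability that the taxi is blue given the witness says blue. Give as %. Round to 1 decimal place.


P(blue | says blue) = P(says blue | blue)*P(blue) / [P(says blue | blue)*P(blue) + P(says blue | not blue)*P(not blue)]
Numerator = 0.71 * 0.31 = 0.2201
False identification = 0.29 * 0.69 = 0.2001
P = 0.2201 / (0.2201 + 0.2001)
= 0.2201 / 0.4202
As percentage = 52.4


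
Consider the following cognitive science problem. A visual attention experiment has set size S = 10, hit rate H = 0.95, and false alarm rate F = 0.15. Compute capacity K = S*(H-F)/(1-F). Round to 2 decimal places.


K = S * (H - F) / (1 - F)
H - F = 0.8
1 - F = 0.85
K = 10 * 0.8 / 0.85
= 9.41


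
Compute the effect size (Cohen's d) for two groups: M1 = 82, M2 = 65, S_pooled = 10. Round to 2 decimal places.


Cohen's d = (M1 - M2) / S_pooled
= (82 - 65) / 10
= 17 / 10
= 1.70


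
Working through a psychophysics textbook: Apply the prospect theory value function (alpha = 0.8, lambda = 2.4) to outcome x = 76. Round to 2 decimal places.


Since x = 76 >= 0, use v(x) = x^0.8
76^0.8 = 31.9632
v(76) = 31.96


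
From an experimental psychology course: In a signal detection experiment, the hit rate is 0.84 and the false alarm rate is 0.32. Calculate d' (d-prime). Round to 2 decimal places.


d' = z(HR) - z(FAR)
z(0.84) = 0.9945
z(0.32) = -0.4677
d' = 0.9945 - -0.4677
= 1.46


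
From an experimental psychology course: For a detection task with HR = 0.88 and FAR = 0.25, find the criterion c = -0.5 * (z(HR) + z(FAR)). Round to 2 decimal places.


c = -0.5 * (z(HR) + z(FAR))
z(0.88) = 1.175
z(0.25) = -0.6745
c = -0.5 * (1.175 + -0.6745)
= -0.5 * 0.5005
= -0.25


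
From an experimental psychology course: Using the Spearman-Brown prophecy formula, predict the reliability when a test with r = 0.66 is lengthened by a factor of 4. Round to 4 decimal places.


r_new = n*r / (1 + (n-1)*r)
Numerator = 4 * 0.66 = 2.64
Denominator = 1 + 3 * 0.66 = 2.98
r_new = 2.64 / 2.98
= 0.8859


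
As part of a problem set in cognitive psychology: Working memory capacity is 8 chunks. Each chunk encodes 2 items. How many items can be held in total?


Total items = chunks * items_per_chunk
= 8 * 2
= 16


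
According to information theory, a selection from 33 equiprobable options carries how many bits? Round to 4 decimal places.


H = log2(n)
H = log2(33)
= 5.0444


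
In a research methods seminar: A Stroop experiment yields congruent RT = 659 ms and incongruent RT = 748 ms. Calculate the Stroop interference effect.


Stroop effect = RT(incongruent) - RT(congruent)
= 748 - 659
= 89 ms


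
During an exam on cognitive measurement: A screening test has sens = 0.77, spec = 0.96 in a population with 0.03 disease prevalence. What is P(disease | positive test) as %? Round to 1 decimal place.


PPV = (sens * prev) / (sens * prev + (1-spec) * (1-prev))
Numerator = 0.77 * 0.03 = 0.0231
P(positive and no disease) = (1 - spec) * (1 - prev) = (1 - 0.96) * (1 - 0.03) = 0.0388
Denominator = 0.0231 + 0.0388 = 0.0619
PPV = 0.0231 / 0.0619 = 0.373183
As percentage = 37.3


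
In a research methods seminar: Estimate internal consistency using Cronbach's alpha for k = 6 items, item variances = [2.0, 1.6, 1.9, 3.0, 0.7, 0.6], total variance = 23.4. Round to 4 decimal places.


alpha = (k/(k-1)) * (1 - sum(s_i^2)/s_total^2)
sum(item variances) = 9.8
k/(k-1) = 6/5 = 1.2
1 - 9.8/23.4 = 1 - 0.418803 = 0.581197
alpha = 1.2 * 0.581197
= 0.6974


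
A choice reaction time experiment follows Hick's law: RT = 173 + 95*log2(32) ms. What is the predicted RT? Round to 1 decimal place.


RT = 173 + 95 * log2(32)
log2(32) = 5.0
RT = 173 + 95 * 5.0
= 173 + 475.0
= 648.0 ms


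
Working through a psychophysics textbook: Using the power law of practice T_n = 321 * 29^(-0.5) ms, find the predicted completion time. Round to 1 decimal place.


T_n = 321 * 29^(-0.5)
29^(-0.5) = 0.185695
T_n = 321 * 0.185695
= 59.6 ms


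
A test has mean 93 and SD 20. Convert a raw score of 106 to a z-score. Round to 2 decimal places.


z = (X - mu) / sigma
= (106 - 93) / 20
= 13 / 20
= 0.65


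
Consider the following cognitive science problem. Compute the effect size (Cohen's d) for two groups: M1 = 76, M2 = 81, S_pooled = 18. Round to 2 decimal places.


Cohen's d = (M1 - M2) / S_pooled
= (76 - 81) / 18
= -5 / 18
= -0.28


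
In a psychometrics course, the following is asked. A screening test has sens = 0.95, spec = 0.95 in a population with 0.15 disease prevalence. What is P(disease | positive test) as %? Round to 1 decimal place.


PPV = (sens * prev) / (sens * prev + (1-spec) * (1-prev))
Numerator = 0.95 * 0.15 = 0.1425
P(positive and no disease) = (1 - spec) * (1 - prev) = (1 - 0.95) * (1 - 0.15) = 0.0425
Denominator = 0.1425 + 0.0425 = 0.185
PPV = 0.1425 / 0.185 = 0.77027
As percentage = 77.0


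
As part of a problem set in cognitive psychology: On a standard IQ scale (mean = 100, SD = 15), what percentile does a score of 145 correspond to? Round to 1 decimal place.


z = (IQ - mean) / SD
z = (145 - 100) / 15 = 3.0
Percentile = Phi(3.0) * 100
Phi(3.0) = 0.99865
= 99.9


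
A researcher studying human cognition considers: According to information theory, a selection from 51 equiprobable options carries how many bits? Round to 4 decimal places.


H = log2(n)
H = log2(51)
= 5.6724


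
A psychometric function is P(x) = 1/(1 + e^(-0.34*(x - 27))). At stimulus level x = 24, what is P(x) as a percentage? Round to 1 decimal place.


P(x) = 1/(1 + e^(-0.34*(24 - 27)))
Exponent = -0.34 * -3 = 1.02
e^(1.02) = 2.773195
P = 1/(1 + 2.773195) = 0.265027
Percentage = 26.5


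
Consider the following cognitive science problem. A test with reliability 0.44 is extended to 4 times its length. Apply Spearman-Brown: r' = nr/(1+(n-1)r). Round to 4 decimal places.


r_new = n*r / (1 + (n-1)*r)
Numerator = 4 * 0.44 = 1.76
Denominator = 1 + 3 * 0.44 = 2.32
r_new = 1.76 / 2.32
= 0.7586


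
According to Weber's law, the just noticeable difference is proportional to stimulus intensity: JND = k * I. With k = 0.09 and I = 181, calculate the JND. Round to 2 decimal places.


JND = k * I
JND = 0.09 * 181
= 16.29


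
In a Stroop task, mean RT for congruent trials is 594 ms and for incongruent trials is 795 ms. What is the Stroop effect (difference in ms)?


Stroop effect = RT(incongruent) - RT(congruent)
= 795 - 594
= 201 ms


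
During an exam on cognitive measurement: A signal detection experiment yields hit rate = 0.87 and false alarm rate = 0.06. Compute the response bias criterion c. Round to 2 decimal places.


c = -0.5 * (z(HR) + z(FAR))
z(0.87) = 1.1264
z(0.06) = -1.5548
c = -0.5 * (1.1264 + -1.5548)
= -0.5 * -0.4284
= 0.21


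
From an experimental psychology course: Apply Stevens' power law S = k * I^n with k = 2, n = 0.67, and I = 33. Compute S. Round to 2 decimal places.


S = 2 * 33^0.67
33^0.67 = 10.4089
S = 2 * 10.4089
= 20.82


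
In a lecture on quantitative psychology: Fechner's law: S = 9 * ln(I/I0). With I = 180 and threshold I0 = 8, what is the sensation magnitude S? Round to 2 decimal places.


S = 9 * ln(180/8)
I/I0 = 22.5
ln(22.5) = 3.1135
S = 9 * 3.1135
= 28.02


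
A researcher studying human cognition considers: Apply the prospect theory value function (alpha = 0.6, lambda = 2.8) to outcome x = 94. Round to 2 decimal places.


Since x = 94 >= 0, use v(x) = x^0.6
94^0.6 = 15.2713
v(94) = 15.27


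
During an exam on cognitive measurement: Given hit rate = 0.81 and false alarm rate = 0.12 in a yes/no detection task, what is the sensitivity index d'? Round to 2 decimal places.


d' = z(HR) - z(FAR)
z(0.81) = 0.8779
z(0.12) = -1.175
d' = 0.8779 - -1.175
= 2.05


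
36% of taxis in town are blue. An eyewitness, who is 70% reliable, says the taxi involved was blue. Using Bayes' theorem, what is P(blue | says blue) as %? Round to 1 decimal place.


P(blue | says blue) = P(says blue | blue)*P(blue) / [P(says blue | blue)*P(blue) + P(says blue | not blue)*P(not blue)]
Numerator = 0.7 * 0.36 = 0.252
False identification = 0.3 * 0.64 = 0.192
P = 0.252 / (0.252 + 0.192)
= 0.252 / 0.444
As percentage = 56.8


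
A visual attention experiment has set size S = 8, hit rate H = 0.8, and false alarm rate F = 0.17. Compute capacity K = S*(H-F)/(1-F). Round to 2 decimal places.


K = S * (H - F) / (1 - F)
H - F = 0.63
1 - F = 0.83
K = 8 * 0.63 / 0.83
= 6.07


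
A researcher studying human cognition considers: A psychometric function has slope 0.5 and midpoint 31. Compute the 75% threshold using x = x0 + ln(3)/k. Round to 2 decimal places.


At P = 0.75: 0.75 = 1/(1 + e^(-k*(x-x0)))
Solving: e^(-k*(x-x0)) = 1/3
x = x0 + ln(3)/k
ln(3) = 1.0986
x = 31 + 1.0986/0.5
= 31 + 2.1972
= 33.20


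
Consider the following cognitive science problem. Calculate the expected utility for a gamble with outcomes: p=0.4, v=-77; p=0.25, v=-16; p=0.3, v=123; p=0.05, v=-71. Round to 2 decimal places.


EU = sum(p_i * v_i)
0.4 * -77 = -30.8
0.25 * -16 = -4.0
0.3 * 123 = 36.9
0.05 * -71 = -3.55
EU = -30.8 + -4.0 + 36.9 + -3.55
= -1.45


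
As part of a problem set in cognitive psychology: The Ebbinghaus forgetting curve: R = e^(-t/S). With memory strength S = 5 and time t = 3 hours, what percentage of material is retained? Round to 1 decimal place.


R = e^(-t/S)
-t/S = -3/5 = -0.6
R = e^(-0.6) = 0.548812
Percentage = 0.548812 * 100
= 54.9


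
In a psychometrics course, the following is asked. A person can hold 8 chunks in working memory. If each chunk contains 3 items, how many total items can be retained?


Total items = chunks * items_per_chunk
= 8 * 3
= 24


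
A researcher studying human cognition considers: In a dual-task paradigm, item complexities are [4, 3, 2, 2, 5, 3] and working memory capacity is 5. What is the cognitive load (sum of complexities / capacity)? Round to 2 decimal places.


Total complexity = 4 + 3 + 2 + 2 + 5 + 3 = 19
Load = total / capacity = 19 / 5
= 3.80


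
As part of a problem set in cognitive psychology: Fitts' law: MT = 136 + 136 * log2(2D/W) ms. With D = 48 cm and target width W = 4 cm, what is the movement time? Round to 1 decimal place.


MT = 136 + 136 * log2(2*48/4)
2D/W = 24.0
log2(24.0) = 4.585
MT = 136 + 136 * 4.585
= 759.6 ms


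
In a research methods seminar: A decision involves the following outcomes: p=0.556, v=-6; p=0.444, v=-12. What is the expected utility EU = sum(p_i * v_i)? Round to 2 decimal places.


EU = sum(p_i * v_i)
0.556 * -6 = -3.336
0.444 * -12 = -5.328
EU = -3.336 + -5.328
= -8.66


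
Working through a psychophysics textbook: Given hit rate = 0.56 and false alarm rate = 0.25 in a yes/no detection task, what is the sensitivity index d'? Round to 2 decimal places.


d' = z(HR) - z(FAR)
z(0.56) = 0.151
z(0.25) = -0.6745
d' = 0.151 - -0.6745
= 0.83


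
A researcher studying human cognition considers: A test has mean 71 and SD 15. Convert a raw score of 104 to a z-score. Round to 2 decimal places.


z = (X - mu) / sigma
= (104 - 71) / 15
= 33 / 15
= 2.20


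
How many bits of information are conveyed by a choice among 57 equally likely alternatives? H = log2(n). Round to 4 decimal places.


H = log2(n)
H = log2(57)
= 5.8329


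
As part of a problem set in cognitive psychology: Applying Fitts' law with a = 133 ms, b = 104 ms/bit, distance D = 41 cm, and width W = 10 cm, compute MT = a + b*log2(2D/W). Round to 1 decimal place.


MT = 133 + 104 * log2(2*41/10)
2D/W = 8.2
log2(8.2) = 3.0356
MT = 133 + 104 * 3.0356
= 448.7 ms


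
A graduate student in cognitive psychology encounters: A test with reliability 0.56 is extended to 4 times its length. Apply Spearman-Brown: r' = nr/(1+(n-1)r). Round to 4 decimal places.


r_new = n*r / (1 + (n-1)*r)
Numerator = 4 * 0.56 = 2.24
Denominator = 1 + 3 * 0.56 = 2.68
r_new = 2.24 / 2.68
= 0.8358


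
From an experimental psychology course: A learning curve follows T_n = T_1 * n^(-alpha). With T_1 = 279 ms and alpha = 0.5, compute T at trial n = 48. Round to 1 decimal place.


T_n = 279 * 48^(-0.5)
48^(-0.5) = 0.144338
T_n = 279 * 0.144338
= 40.3 ms


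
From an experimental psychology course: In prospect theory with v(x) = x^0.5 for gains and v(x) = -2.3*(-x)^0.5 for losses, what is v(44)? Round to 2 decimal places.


Since x = 44 >= 0, use v(x) = x^0.5
44^0.5 = 6.6332
v(44) = 6.63


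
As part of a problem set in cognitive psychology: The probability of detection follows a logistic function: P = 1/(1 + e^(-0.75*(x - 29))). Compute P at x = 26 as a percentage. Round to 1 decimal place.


P(x) = 1/(1 + e^(-0.75*(26 - 29)))
Exponent = -0.75 * -3 = 2.25
e^(2.25) = 9.487736
P = 1/(1 + 9.487736) = 0.095349
Percentage = 9.5


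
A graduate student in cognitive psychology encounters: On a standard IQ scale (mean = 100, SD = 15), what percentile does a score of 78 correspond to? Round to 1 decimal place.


z = (IQ - mean) / SD
z = (78 - 100) / 15 = -1.4667
Percentile = Phi(-1.4667) * 100
Phi(-1.4667) = 0.071229
= 7.1


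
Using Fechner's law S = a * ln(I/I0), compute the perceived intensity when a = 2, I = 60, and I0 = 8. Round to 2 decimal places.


S = 2 * ln(60/8)
I/I0 = 7.5
ln(7.5) = 2.0149
S = 2 * 2.0149
= 4.03


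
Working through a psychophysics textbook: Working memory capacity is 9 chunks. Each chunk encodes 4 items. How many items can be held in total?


Total items = chunks * items_per_chunk
= 9 * 4
= 36


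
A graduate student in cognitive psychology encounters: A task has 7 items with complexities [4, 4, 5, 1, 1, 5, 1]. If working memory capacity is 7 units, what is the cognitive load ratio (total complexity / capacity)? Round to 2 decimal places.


Total complexity = 4 + 4 + 5 + 1 + 1 + 5 + 1 = 21
Load = total / capacity = 21 / 7
= 3.00


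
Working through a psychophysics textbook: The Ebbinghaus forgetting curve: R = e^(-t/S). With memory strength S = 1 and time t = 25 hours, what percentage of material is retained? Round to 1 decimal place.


R = e^(-t/S)
-t/S = -25/1 = -25.0
R = e^(-25.0) = 0.0
Percentage = 0.0 * 100
= 0.0


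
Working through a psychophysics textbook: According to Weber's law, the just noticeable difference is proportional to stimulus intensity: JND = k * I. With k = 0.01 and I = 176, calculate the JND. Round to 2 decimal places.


JND = k * I
JND = 0.01 * 176
= 1.76


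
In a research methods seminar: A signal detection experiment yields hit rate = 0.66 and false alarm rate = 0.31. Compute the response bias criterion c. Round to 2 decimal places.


c = -0.5 * (z(HR) + z(FAR))
z(0.66) = 0.4125
z(0.31) = -0.4959
c = -0.5 * (0.4125 + -0.4959)
= -0.5 * -0.0834
= 0.04


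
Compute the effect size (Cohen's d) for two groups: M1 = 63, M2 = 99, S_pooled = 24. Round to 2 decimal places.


Cohen's d = (M1 - M2) / S_pooled
= (63 - 99) / 24
= -36 / 24
= -1.50


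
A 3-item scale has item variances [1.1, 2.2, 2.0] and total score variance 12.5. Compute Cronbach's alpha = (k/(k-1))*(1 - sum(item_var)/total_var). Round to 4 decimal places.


alpha = (k/(k-1)) * (1 - sum(s_i^2)/s_total^2)
sum(item variances) = 5.3
k/(k-1) = 3/2 = 1.5
1 - 5.3/12.5 = 1 - 0.424 = 0.576
alpha = 1.5 * 0.576
= 0.8640


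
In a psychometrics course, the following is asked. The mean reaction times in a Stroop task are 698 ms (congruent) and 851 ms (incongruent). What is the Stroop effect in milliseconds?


Stroop effect = RT(incongruent) - RT(congruent)
= 851 - 698
= 153 ms


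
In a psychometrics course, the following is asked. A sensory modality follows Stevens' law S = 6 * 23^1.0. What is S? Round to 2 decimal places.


S = 6 * 23^1.0
23^1.0 = 23.0
S = 6 * 23.0
= 138.00


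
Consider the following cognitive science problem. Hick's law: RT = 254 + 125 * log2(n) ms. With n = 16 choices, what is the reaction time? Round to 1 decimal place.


RT = 254 + 125 * log2(16)
log2(16) = 4.0
RT = 254 + 125 * 4.0
= 254 + 500.0
= 754.0 ms


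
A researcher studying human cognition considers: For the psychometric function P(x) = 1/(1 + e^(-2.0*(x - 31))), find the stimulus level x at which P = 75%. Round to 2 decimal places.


At P = 0.75: 0.75 = 1/(1 + e^(-k*(x-x0)))
Solving: e^(-k*(x-x0)) = 1/3
x = x0 + ln(3)/k
ln(3) = 1.0986
x = 31 + 1.0986/2.0
= 31 + 0.5493
= 31.55


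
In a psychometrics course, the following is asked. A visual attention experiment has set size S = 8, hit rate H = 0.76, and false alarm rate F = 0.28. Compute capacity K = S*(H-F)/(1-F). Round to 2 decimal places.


K = S * (H - F) / (1 - F)
H - F = 0.48
1 - F = 0.72
K = 8 * 0.48 / 0.72
= 5.33


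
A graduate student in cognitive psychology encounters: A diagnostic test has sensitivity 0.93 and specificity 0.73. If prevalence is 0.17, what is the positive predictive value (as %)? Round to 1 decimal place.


PPV = (sens * prev) / (sens * prev + (1-spec) * (1-prev))
Numerator = 0.93 * 0.17 = 0.1581
P(positive and no disease) = (1 - spec) * (1 - prev) = (1 - 0.73) * (1 - 0.17) = 0.2241
Denominator = 0.1581 + 0.2241 = 0.3822
PPV = 0.1581 / 0.3822 = 0.413658
As percentage = 41.4


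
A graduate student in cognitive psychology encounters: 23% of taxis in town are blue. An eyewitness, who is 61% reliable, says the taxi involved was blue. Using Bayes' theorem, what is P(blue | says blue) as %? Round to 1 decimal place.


P(blue | says blue) = P(says blue | blue)*P(blue) / [P(says blue | blue)*P(blue) + P(says blue | not blue)*P(not blue)]
Numerator = 0.61 * 0.23 = 0.1403
False identification = 0.39 * 0.77 = 0.3003
P = 0.1403 / (0.1403 + 0.3003)
= 0.1403 / 0.4406
As percentage = 31.8


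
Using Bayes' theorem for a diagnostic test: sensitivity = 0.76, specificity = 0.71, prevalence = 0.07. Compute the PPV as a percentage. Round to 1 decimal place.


PPV = (sens * prev) / (sens * prev + (1-spec) * (1-prev))
Numerator = 0.76 * 0.07 = 0.0532
P(positive and no disease) = (1 - spec) * (1 - prev) = (1 - 0.71) * (1 - 0.07) = 0.2697
Denominator = 0.0532 + 0.2697 = 0.3229
PPV = 0.0532 / 0.3229 = 0.164757
As percentage = 16.5


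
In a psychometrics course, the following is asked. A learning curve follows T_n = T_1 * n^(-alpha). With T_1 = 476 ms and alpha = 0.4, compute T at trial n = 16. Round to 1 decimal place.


T_n = 476 * 16^(-0.4)
16^(-0.4) = 0.329877
T_n = 476 * 0.329877
= 157.0 ms


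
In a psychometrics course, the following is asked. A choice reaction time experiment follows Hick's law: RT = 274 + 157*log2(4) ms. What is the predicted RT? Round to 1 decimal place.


RT = 274 + 157 * log2(4)
log2(4) = 2.0
RT = 274 + 157 * 2.0
= 274 + 314.0
= 588.0 ms


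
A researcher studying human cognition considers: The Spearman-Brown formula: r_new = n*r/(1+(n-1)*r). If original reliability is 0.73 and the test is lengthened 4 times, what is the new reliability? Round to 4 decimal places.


r_new = n*r / (1 + (n-1)*r)
Numerator = 4 * 0.73 = 2.92
Denominator = 1 + 3 * 0.73 = 3.19
r_new = 2.92 / 3.19
= 0.9154


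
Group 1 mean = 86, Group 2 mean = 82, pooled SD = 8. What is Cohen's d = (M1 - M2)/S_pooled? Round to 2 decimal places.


Cohen's d = (M1 - M2) / S_pooled
= (86 - 82) / 8
= 4 / 8
= 0.50


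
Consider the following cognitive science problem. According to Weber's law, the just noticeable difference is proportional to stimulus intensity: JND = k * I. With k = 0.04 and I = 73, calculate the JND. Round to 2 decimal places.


JND = k * I
JND = 0.04 * 73
= 2.92


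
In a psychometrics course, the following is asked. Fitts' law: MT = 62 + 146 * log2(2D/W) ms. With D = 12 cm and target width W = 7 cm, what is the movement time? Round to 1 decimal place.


MT = 62 + 146 * log2(2*12/7)
2D/W = 3.428571
log2(3.428571) = 1.7776
MT = 62 + 146 * 1.7776
= 321.5 ms


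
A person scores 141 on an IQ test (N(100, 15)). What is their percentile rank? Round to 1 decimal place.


z = (IQ - mean) / SD
z = (141 - 100) / 15 = 2.7333
Percentile = Phi(2.7333) * 100
Phi(2.7333) = 0.996865
= 99.7


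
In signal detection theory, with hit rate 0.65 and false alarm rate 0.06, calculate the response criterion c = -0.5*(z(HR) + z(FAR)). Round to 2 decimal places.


c = -0.5 * (z(HR) + z(FAR))
z(0.65) = 0.3853
z(0.06) = -1.5548
c = -0.5 * (0.3853 + -1.5548)
= -0.5 * -1.1695
= 0.58


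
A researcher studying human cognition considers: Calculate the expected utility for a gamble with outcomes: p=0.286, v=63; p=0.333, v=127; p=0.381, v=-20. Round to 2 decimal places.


EU = sum(p_i * v_i)
0.286 * 63 = 18.018
0.333 * 127 = 42.291
0.381 * -20 = -7.62
EU = 18.018 + 42.291 + -7.62
= 52.69


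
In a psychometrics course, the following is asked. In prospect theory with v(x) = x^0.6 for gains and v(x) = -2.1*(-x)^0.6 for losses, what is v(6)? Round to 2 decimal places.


Since x = 6 >= 0, use v(x) = x^0.6
6^0.6 = 2.9302
v(6) = 2.93


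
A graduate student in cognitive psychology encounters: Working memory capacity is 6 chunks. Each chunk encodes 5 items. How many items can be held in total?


Total items = chunks * items_per_chunk
= 6 * 5
= 30


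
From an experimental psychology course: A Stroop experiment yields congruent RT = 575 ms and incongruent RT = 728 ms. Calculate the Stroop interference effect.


Stroop effect = RT(incongruent) - RT(congruent)
= 728 - 575
= 153 ms


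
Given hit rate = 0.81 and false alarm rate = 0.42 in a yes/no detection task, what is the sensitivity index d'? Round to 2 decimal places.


d' = z(HR) - z(FAR)
z(0.81) = 0.8779
z(0.42) = -0.2019
d' = 0.8779 - -0.2019
= 1.08


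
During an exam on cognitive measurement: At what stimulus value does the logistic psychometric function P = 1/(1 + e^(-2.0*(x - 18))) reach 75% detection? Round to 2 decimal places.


At P = 0.75: 0.75 = 1/(1 + e^(-k*(x-x0)))
Solving: e^(-k*(x-x0)) = 1/3
x = x0 + ln(3)/k
ln(3) = 1.0986
x = 18 + 1.0986/2.0
= 18 + 0.5493
= 18.55


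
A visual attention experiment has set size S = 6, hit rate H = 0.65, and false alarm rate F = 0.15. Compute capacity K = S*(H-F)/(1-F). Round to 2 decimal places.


K = S * (H - F) / (1 - F)
H - F = 0.5
1 - F = 0.85
K = 6 * 0.5 / 0.85
= 3.53


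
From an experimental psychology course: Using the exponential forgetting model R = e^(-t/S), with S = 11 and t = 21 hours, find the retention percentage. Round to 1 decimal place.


R = e^(-t/S)
-t/S = -21/11 = -1.909091
R = e^(-1.909091) = 0.148215
Percentage = 0.148215 * 100
= 14.8


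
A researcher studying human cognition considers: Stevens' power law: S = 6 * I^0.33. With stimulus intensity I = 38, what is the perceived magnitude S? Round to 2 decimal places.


S = 6 * 38^0.33
38^0.33 = 3.3215
S = 6 * 3.3215
= 19.93


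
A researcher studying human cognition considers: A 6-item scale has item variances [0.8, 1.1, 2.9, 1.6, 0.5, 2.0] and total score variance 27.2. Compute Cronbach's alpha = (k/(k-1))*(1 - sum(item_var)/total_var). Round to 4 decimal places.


alpha = (k/(k-1)) * (1 - sum(s_i^2)/s_total^2)
sum(item variances) = 8.9
k/(k-1) = 6/5 = 1.2
1 - 8.9/27.2 = 1 - 0.327206 = 0.672794
alpha = 1.2 * 0.672794
= 0.8074


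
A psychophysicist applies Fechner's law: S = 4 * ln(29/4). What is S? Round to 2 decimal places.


S = 4 * ln(29/4)
I/I0 = 7.25
ln(7.25) = 1.981
S = 4 * 1.981
= 7.92


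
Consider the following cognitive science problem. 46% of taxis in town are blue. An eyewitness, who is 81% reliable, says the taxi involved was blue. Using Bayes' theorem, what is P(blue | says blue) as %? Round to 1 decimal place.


P(blue | says blue) = P(says blue | blue)*P(blue) / [P(says blue | blue)*P(blue) + P(says blue | not blue)*P(not blue)]
Numerator = 0.81 * 0.46 = 0.3726
False identification = 0.19 * 0.54 = 0.1026
P = 0.3726 / (0.3726 + 0.1026)
= 0.3726 / 0.4752
As percentage = 78.4


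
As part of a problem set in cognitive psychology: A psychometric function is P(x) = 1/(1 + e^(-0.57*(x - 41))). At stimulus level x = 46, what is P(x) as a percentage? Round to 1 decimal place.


P(x) = 1/(1 + e^(-0.57*(46 - 41)))
Exponent = -0.57 * 5 = -2.85
e^(-2.85) = 0.057844
P = 1/(1 + 0.057844) = 0.945319
Percentage = 94.5


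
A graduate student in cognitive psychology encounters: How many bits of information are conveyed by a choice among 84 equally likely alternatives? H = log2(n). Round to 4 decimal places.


H = log2(n)
H = log2(84)
= 6.3923


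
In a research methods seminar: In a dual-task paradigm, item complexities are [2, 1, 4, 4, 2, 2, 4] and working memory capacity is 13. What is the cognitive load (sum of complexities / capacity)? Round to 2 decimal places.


Total complexity = 2 + 1 + 4 + 4 + 2 + 2 + 4 = 19
Load = total / capacity = 19 / 13
= 1.46


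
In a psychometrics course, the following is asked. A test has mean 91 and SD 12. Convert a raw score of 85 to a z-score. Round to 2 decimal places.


z = (X - mu) / sigma
= (85 - 91) / 12
= -6 / 12
= -0.50


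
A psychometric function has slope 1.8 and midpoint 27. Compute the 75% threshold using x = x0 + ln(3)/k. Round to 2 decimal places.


At P = 0.75: 0.75 = 1/(1 + e^(-k*(x-x0)))
Solving: e^(-k*(x-x0)) = 1/3
x = x0 + ln(3)/k
ln(3) = 1.0986
x = 27 + 1.0986/1.8
= 27 + 0.6103
= 27.61


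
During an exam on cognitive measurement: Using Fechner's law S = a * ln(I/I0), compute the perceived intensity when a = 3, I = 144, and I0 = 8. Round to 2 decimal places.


S = 3 * ln(144/8)
I/I0 = 18.0
ln(18.0) = 2.8904
S = 3 * 2.8904
= 8.67


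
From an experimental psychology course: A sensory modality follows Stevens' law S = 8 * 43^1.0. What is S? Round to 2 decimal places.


S = 8 * 43^1.0
43^1.0 = 43.0
S = 8 * 43.0
= 344.00


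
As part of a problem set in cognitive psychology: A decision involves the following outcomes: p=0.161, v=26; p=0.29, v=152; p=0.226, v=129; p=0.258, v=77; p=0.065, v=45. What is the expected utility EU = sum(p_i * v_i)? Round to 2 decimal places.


EU = sum(p_i * v_i)
0.161 * 26 = 4.186
0.29 * 152 = 44.08
0.226 * 129 = 29.154
0.258 * 77 = 19.866
0.065 * 45 = 2.925
EU = 4.186 + 44.08 + 29.154 + 19.866 + 2.925
= 100.21


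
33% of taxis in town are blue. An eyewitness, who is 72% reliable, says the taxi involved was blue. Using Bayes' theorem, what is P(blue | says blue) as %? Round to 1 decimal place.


P(blue | says blue) = P(says blue | blue)*P(blue) / [P(says blue | blue)*P(blue) + P(says blue | not blue)*P(not blue)]
Numerator = 0.72 * 0.33 = 0.2376
False identification = 0.28 * 0.67 = 0.1876
P = 0.2376 / (0.2376 + 0.1876)
= 0.2376 / 0.4252
As percentage = 55.9


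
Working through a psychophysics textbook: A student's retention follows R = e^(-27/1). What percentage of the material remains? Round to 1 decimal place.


R = e^(-t/S)
-t/S = -27/1 = -27.0
R = e^(-27.0) = 0.0
Percentage = 0.0 * 100
= 0.0


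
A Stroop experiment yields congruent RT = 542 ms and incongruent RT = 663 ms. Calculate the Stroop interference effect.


Stroop effect = RT(incongruent) - RT(congruent)
= 663 - 542
= 121 ms


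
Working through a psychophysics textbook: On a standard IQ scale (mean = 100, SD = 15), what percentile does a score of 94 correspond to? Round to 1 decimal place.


z = (IQ - mean) / SD
z = (94 - 100) / 15 = -0.4
Percentile = Phi(-0.4) * 100
Phi(-0.4) = 0.344578
= 34.5


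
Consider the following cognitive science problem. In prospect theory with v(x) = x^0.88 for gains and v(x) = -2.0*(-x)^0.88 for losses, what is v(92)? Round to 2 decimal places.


Since x = 92 >= 0, use v(x) = x^0.88
92^0.88 = 53.4728
v(92) = 53.47


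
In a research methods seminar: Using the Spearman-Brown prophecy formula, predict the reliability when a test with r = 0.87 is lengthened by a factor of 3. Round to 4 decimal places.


r_new = n*r / (1 + (n-1)*r)
Numerator = 3 * 0.87 = 2.61
Denominator = 1 + 2 * 0.87 = 2.74
r_new = 2.61 / 2.74
= 0.9526


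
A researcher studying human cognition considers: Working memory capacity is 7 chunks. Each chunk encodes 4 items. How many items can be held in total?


Total items = chunks * items_per_chunk
= 7 * 4
= 28


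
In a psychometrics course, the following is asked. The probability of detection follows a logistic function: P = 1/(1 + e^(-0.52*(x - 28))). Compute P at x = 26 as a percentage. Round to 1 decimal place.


P(x) = 1/(1 + e^(-0.52*(26 - 28)))
Exponent = -0.52 * -2 = 1.04
e^(1.04) = 2.829217
P = 1/(1 + 2.829217) = 0.26115
Percentage = 26.1


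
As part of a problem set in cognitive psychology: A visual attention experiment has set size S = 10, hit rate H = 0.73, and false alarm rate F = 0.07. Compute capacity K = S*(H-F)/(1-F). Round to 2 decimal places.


K = S * (H - F) / (1 - F)
H - F = 0.66
1 - F = 0.93
K = 10 * 0.66 / 0.93
= 7.10


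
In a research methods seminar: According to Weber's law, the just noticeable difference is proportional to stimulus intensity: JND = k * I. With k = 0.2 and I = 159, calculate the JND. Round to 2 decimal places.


JND = k * I
JND = 0.2 * 159
= 31.80


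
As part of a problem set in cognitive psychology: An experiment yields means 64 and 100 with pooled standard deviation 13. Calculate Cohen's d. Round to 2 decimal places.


Cohen's d = (M1 - M2) / S_pooled
= (64 - 100) / 13
= -36 / 13
= -2.77


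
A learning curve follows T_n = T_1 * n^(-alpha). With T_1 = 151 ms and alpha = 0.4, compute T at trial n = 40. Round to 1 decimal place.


T_n = 151 * 40^(-0.4)
40^(-0.4) = 0.228653
T_n = 151 * 0.228653
= 34.5 ms


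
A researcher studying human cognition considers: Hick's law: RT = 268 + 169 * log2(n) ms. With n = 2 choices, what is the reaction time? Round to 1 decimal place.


RT = 268 + 169 * log2(2)
log2(2) = 1.0
RT = 268 + 169 * 1.0
= 268 + 169.0
= 437.0 ms


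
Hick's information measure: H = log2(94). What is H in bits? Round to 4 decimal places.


H = log2(n)
H = log2(94)
= 6.5546


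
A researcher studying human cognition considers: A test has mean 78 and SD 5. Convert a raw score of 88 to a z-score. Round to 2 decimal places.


z = (X - mu) / sigma
= (88 - 78) / 5
= 10 / 5
= 2.00


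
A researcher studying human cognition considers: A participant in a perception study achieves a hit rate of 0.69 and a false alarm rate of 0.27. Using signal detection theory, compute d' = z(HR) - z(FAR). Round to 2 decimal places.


d' = z(HR) - z(FAR)
z(0.69) = 0.4959
z(0.27) = -0.6128
d' = 0.4959 - -0.6128
= 1.11


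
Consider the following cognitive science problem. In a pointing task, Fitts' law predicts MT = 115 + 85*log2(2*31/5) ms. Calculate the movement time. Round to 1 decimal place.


MT = 115 + 85 * log2(2*31/5)
2D/W = 12.4
log2(12.4) = 3.6323
MT = 115 + 85 * 3.6323
= 423.7 ms


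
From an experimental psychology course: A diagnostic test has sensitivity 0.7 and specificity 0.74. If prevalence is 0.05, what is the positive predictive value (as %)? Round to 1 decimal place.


PPV = (sens * prev) / (sens * prev + (1-spec) * (1-prev))
Numerator = 0.7 * 0.05 = 0.035
P(positive and no disease) = (1 - spec) * (1 - prev) = (1 - 0.74) * (1 - 0.05) = 0.247
Denominator = 0.035 + 0.247 = 0.282
PPV = 0.035 / 0.282 = 0.124113
As percentage = 12.4


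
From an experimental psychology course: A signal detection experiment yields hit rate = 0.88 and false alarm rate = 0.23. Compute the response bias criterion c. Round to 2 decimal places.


c = -0.5 * (z(HR) + z(FAR))
z(0.88) = 1.175
z(0.23) = -0.7388
c = -0.5 * (1.175 + -0.7388)
= -0.5 * 0.4362
= -0.22


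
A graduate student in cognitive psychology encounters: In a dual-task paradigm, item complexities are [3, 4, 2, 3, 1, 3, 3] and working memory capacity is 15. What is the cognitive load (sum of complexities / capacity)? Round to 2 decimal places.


Total complexity = 3 + 4 + 2 + 3 + 1 + 3 + 3 = 19
Load = total / capacity = 19 / 15
= 1.27


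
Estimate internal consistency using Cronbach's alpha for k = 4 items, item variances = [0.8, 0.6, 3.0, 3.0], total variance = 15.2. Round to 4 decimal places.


alpha = (k/(k-1)) * (1 - sum(s_i^2)/s_total^2)
sum(item variances) = 7.4
k/(k-1) = 4/3 = 1.333333
1 - 7.4/15.2 = 1 - 0.486842 = 0.513158
alpha = 1.333333 * 0.513158
= 0.6842


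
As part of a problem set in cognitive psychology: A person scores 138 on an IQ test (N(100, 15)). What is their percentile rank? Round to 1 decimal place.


z = (IQ - mean) / SD
z = (138 - 100) / 15 = 2.5333
Percentile = Phi(2.5333) * 100
Phi(2.5333) = 0.99435
= 99.4


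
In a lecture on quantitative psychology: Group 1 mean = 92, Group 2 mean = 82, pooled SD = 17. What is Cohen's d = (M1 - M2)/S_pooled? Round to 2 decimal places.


Cohen's d = (M1 - M2) / S_pooled
= (92 - 82) / 17
= 10 / 17
= 0.59
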